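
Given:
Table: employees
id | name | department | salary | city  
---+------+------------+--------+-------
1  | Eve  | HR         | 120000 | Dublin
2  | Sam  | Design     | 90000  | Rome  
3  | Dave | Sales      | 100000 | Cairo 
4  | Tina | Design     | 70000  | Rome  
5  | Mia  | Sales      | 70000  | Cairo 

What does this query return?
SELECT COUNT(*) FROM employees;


COUNT(*) counts all rows

5


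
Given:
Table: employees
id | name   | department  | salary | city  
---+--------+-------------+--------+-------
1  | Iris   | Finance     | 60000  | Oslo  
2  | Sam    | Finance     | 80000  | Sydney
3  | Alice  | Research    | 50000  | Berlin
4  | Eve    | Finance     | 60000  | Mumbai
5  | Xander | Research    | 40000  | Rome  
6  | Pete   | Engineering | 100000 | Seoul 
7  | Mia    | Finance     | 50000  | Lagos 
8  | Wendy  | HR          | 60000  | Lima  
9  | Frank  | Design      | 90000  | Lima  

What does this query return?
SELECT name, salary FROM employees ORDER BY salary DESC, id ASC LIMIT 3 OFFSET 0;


Sort by salary DESC (id ASC tiebreak), then skip 0 and take 3
Rows 1 through 3

3 rows:
Pete, 100000
Frank, 90000
Sam, 80000


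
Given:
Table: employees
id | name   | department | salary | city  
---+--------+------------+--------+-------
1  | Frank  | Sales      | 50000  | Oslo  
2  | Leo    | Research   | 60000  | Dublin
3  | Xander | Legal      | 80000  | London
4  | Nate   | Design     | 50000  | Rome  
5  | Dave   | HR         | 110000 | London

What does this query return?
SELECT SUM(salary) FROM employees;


SUM(salary) = 50000 + 60000 + 80000 + 50000 + 110000 = 350000

350000


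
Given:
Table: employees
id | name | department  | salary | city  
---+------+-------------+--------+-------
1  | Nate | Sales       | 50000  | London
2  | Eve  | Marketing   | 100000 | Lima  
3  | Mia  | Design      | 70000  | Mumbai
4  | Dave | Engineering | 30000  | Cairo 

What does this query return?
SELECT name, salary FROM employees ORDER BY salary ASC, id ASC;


Sorting by salary ASC, then id ASC for ties

4 rows:
Dave, 30000
Nate, 50000
Mia, 70000
Eve, 100000


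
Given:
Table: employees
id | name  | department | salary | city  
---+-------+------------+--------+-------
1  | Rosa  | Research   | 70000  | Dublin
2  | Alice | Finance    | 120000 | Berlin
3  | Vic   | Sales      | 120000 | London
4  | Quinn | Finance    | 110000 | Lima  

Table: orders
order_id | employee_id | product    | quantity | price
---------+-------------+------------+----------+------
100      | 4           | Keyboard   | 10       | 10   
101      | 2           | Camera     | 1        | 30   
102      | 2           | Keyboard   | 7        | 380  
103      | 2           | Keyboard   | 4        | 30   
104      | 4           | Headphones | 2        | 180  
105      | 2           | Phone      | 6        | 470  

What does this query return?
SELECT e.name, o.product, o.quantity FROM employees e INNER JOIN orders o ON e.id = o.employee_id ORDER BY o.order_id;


Joining employees.id = orders.employee_id:
  employee Quinn (id=4) -> order Keyboard
  employee Alice (id=2) -> order Camera
  employee Alice (id=2) -> order Keyboard
  employee Alice (id=2) -> order Keyboard
  employee Quinn (id=4) -> order Headphones
  employee Alice (id=2) -> order Phone


6 rows:
Quinn, Keyboard, 10
Alice, Camera, 1
Alice, Keyboard, 7
Alice, Keyboard, 4
Quinn, Headphones, 2
Alice, Phone, 6


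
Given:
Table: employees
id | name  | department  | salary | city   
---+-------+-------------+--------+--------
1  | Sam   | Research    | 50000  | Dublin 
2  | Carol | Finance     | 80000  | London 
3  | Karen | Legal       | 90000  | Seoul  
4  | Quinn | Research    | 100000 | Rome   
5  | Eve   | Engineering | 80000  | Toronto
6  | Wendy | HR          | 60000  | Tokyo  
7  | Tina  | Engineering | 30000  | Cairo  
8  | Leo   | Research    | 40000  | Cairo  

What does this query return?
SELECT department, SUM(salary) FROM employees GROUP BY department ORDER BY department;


Summing salary within each department:
  Engineering: 80000 + 30000 = 110000
  Finance: 80000 = 80000
  HR: 60000 = 60000
  Legal: 90000 = 90000
  Research: 50000 + 100000 + 40000 = 190000


5 groups:
Engineering, 110000
Finance, 80000
HR, 60000
Legal, 90000
Research, 190000


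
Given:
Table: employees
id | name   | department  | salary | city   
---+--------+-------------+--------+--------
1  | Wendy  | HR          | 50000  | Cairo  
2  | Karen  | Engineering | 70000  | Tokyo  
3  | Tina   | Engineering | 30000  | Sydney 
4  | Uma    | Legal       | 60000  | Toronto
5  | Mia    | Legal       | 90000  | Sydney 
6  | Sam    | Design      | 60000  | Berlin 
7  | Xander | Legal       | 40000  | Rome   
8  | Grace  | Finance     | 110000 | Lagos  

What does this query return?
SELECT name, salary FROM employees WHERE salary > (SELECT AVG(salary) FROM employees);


Subquery: AVG(salary) = 63750.0
Filtering: salary > 63750.0
  Karen (70000) -> MATCH
  Mia (90000) -> MATCH
  Grace (110000) -> MATCH


3 rows:
Karen, 70000
Mia, 90000
Grace, 110000


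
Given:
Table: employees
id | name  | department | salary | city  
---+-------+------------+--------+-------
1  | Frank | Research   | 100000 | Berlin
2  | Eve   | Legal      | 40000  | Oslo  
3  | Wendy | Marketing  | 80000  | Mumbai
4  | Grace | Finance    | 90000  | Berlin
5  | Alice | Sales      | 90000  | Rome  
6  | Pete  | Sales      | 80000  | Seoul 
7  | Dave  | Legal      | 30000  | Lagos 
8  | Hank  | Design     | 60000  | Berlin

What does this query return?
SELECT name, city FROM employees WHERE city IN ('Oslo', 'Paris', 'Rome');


Filtering: city IN ('Oslo', 'Paris', 'Rome')
Matching: 2 rows

2 rows:
Eve, Oslo
Alice, Rome


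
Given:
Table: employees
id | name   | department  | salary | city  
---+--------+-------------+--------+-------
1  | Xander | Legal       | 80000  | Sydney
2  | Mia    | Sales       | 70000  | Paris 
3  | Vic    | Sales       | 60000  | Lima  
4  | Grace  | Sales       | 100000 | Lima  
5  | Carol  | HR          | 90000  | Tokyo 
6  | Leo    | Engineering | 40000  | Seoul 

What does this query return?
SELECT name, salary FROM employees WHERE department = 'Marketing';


Filtering: department = 'Marketing'
Matching rows: 0

Empty result set (0 rows)


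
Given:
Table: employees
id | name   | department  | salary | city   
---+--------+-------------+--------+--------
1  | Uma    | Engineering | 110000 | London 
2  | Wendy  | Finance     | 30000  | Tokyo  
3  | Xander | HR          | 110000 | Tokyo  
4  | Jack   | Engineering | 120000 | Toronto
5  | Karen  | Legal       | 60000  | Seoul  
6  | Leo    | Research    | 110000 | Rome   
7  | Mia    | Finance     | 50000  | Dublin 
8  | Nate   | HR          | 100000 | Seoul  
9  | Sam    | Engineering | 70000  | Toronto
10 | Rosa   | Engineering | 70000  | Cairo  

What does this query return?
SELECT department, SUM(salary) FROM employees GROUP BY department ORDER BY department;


Summing salary within each department:
  Engineering: 110000 + 120000 + 70000 + 70000 = 370000
  Finance: 30000 + 50000 = 80000
  HR: 110000 + 100000 = 210000
  Legal: 60000 = 60000
  Research: 110000 = 110000


5 groups:
Engineering, 370000
Finance, 80000
HR, 210000
Legal, 60000
Research, 110000


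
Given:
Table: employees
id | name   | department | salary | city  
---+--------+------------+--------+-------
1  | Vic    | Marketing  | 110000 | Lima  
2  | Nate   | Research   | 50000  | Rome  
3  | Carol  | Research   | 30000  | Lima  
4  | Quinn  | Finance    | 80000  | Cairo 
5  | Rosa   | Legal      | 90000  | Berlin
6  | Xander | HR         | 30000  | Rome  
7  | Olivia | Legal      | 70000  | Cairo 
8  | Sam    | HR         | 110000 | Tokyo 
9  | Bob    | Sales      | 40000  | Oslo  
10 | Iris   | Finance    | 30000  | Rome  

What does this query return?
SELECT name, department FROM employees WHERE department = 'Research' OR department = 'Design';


Filtering: department = 'Research' OR 'Design'
Matching: 2 rows

2 rows:
Nate, Research
Carol, Research


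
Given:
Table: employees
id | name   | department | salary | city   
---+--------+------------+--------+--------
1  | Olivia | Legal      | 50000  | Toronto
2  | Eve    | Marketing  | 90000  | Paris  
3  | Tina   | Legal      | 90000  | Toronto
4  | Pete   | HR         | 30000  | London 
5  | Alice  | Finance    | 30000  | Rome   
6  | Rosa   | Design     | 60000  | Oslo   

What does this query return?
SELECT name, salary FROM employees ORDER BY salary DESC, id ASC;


Sorting by salary DESC, then id ASC for ties

6 rows:
Eve, 90000
Tina, 90000
Rosa, 60000
Olivia, 50000
Pete, 30000
Alice, 30000


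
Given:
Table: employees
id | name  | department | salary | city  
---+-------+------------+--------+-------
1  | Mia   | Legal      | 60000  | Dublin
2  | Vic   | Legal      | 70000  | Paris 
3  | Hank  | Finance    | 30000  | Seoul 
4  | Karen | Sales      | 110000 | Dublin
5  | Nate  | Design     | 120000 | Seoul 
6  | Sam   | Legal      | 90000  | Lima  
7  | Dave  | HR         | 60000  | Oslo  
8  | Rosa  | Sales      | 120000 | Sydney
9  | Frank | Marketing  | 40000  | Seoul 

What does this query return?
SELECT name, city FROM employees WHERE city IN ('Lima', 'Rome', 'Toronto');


Filtering: city IN ('Lima', 'Rome', 'Toronto')
Matching: 1 rows

1 rows:
Sam, Lima


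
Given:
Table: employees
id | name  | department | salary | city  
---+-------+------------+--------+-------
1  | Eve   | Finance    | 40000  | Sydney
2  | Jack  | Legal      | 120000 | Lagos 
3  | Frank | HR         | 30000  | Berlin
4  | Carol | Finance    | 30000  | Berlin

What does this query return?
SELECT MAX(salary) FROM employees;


Salaries: 40000, 120000, 30000, 30000
MAX = 120000

120000


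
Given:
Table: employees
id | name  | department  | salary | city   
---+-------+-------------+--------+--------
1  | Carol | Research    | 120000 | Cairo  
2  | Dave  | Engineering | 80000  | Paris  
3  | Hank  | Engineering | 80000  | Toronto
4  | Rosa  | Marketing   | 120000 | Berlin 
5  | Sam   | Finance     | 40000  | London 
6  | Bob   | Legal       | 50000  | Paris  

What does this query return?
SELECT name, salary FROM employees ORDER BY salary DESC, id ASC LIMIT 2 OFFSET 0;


Sort by salary DESC (id ASC tiebreak), then skip 0 and take 2
Rows 1 through 2

2 rows:
Carol, 120000
Rosa, 120000


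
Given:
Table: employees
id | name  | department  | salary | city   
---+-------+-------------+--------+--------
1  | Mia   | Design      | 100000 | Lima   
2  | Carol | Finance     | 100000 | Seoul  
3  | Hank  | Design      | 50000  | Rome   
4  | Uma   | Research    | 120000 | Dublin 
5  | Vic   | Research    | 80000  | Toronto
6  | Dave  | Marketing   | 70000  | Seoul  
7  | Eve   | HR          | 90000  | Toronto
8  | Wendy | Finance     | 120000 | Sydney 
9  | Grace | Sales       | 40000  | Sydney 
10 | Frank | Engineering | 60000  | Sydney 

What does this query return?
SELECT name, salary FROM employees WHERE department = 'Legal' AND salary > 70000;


Filtering: department = 'Legal' AND salary > 70000
Matching: 0 rows

Empty result set (0 rows)


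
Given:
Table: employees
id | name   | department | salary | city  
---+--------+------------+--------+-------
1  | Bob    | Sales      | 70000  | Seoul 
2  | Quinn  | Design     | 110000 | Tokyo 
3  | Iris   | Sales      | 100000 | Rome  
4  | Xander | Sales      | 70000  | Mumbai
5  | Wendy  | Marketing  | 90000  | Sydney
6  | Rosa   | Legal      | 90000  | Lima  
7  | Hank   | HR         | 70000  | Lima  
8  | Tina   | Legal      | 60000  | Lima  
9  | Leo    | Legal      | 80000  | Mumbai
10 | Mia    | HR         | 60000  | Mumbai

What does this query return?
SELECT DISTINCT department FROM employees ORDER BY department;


All 'department' values (row order): Sales, Design, Sales, Sales, Marketing, Legal, HR, Legal, Legal, HR
Removing duplicates leaves 5 unique value(s).

5 values:
Design
HR
Legal
Marketing
Sales


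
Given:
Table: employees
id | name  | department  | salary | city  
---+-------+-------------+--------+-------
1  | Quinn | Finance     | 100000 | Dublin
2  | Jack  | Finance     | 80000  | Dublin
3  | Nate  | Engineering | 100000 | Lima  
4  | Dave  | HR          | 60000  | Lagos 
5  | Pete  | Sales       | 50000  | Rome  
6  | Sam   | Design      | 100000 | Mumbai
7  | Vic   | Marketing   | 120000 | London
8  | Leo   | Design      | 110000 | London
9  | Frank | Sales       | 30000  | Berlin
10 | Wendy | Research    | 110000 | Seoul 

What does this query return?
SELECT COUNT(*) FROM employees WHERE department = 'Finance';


Counting rows where department = 'Finance'
  Quinn -> MATCH
  Jack -> MATCH


2


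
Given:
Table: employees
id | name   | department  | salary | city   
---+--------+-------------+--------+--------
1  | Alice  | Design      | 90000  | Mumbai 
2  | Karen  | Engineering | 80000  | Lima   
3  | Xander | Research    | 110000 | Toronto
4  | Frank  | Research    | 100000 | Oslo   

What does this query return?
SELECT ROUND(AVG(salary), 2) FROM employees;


SUM(salary) = 380000
COUNT = 4
ROUND(AVG, 2) = ROUND(380000 / 4, 2) = 95000.0

95000.0


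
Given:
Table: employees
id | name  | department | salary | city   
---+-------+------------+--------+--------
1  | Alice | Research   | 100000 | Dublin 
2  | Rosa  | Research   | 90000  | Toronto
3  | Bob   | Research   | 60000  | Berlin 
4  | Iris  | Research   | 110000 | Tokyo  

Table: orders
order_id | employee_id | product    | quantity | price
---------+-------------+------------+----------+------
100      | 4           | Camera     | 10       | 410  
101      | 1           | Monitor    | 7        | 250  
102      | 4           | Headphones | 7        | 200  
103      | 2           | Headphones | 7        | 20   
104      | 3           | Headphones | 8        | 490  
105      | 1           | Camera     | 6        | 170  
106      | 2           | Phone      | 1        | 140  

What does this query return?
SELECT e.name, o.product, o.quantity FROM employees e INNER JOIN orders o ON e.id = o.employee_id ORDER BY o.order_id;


Joining employees.id = orders.employee_id:
  employee Iris (id=4) -> order Camera
  employee Alice (id=1) -> order Monitor
  employee Iris (id=4) -> order Headphones
  employee Rosa (id=2) -> order Headphones
  employee Bob (id=3) -> order Headphones
  employee Alice (id=1) -> order Camera
  employee Rosa (id=2) -> order Phone


7 rows:
Iris, Camera, 10
Alice, Monitor, 7
Iris, Headphones, 7
Rosa, Headphones, 7
Bob, Headphones, 8
Alice, Camera, 6
Rosa, Phone, 1


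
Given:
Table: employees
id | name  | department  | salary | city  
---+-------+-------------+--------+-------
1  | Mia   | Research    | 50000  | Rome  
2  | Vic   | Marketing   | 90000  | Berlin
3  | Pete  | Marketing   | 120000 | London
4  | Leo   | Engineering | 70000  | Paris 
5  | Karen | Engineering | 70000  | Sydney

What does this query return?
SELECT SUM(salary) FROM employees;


SUM(salary) = 50000 + 90000 + 120000 + 70000 + 70000 = 400000

400000


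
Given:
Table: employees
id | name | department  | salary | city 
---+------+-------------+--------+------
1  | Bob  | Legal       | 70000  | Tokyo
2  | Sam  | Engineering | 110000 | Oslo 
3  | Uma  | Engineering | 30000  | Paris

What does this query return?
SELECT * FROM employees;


SELECT * returns all 3 rows with all columns

3 rows:
1, Bob, Legal, 70000, Tokyo
2, Sam, Engineering, 110000, Oslo
3, Uma, Engineering, 30000, Paris


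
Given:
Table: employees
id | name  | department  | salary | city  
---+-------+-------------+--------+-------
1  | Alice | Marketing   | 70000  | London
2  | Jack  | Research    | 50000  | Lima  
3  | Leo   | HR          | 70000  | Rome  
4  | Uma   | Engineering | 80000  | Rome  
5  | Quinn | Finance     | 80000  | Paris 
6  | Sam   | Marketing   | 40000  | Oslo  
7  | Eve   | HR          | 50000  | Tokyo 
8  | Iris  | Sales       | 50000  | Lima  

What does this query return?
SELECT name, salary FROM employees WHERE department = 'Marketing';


Filtering: department = 'Marketing'
Matching rows: 2

2 rows:
Alice, 70000
Sam, 40000


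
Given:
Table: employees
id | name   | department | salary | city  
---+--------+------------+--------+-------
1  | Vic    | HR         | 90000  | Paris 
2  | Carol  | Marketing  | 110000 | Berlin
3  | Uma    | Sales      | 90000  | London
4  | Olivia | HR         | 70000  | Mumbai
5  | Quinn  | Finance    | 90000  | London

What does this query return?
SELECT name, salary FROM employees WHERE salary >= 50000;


Filtering: salary >= 50000
Matching: 5 rows

5 rows:
Vic, 90000
Carol, 110000
Uma, 90000
Olivia, 70000
Quinn, 90000


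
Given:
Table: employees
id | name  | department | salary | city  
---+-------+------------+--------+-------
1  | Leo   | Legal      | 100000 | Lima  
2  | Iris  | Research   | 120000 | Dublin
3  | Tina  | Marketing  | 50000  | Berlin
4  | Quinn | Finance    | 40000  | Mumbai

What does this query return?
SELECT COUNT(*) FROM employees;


COUNT(*) counts all rows

4


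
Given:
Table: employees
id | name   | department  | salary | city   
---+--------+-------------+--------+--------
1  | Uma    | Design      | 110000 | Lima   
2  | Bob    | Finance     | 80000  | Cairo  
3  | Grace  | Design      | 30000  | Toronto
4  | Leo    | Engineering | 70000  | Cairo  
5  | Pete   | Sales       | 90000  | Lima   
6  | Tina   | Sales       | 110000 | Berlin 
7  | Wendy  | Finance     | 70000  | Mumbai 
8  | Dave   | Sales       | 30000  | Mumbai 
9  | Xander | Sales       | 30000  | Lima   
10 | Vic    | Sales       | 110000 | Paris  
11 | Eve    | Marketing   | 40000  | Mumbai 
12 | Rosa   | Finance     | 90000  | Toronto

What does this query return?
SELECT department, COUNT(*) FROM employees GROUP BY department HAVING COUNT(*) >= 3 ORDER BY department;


Groups with count >= 3:
  Finance: 3 -> PASS
  Sales: 5 -> PASS
  Design: 2 -> filtered out
  Engineering: 1 -> filtered out
  Marketing: 1 -> filtered out


2 groups:
Finance, 3
Sales, 5


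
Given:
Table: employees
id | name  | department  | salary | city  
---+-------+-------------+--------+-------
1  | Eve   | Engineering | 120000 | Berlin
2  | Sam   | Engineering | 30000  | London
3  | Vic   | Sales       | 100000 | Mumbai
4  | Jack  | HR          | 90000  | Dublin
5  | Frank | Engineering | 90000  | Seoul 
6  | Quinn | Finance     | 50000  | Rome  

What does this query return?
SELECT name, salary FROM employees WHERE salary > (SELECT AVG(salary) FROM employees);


Subquery: AVG(salary) = 80000.0
Filtering: salary > 80000.0
  Eve (120000) -> MATCH
  Vic (100000) -> MATCH
  Jack (90000) -> MATCH
  Frank (90000) -> MATCH


4 rows:
Eve, 120000
Vic, 100000
Jack, 90000
Frank, 90000


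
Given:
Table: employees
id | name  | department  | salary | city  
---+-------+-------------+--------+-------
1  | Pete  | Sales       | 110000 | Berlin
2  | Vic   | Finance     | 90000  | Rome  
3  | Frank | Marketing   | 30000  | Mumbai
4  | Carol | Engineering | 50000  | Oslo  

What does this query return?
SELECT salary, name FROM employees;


Projecting columns: salary, name

4 rows:
110000, Pete
90000, Vic
30000, Frank
50000, Carol


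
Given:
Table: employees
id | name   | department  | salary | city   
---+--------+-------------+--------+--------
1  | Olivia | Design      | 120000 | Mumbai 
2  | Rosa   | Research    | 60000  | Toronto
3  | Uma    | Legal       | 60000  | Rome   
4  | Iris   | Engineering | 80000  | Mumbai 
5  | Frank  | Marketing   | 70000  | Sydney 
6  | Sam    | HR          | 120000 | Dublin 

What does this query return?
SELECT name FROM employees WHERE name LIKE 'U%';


LIKE 'U%' matches names starting with 'U'
Matching: 1

1 rows:
Uma


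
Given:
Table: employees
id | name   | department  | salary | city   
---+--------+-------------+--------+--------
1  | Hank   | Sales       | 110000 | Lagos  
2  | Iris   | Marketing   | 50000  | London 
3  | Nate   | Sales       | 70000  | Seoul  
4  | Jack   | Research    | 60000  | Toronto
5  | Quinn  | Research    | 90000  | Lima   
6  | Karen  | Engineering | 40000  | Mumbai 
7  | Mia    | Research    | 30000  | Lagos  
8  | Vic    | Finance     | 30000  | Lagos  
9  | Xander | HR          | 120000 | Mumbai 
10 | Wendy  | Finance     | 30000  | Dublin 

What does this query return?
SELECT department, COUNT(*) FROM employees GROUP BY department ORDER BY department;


Assigning each row to its department group:
  Hank -> Sales
  Iris -> Marketing
  Nate -> Sales
  Jack -> Research
  Quinn -> Research
  Karen -> Engineering
  Mia -> Research
  Vic -> Finance
  Xander -> HR
  Wendy -> Finance


6 groups:
Engineering, 1
Finance, 2
HR, 1
Marketing, 1
Research, 3
Sales, 2


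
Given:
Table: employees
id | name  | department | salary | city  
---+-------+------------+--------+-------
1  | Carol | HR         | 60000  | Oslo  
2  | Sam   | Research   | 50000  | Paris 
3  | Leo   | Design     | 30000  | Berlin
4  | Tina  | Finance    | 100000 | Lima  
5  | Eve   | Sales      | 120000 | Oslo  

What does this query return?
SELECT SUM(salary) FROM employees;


SUM(salary) = 60000 + 50000 + 30000 + 100000 + 120000 = 360000

360000


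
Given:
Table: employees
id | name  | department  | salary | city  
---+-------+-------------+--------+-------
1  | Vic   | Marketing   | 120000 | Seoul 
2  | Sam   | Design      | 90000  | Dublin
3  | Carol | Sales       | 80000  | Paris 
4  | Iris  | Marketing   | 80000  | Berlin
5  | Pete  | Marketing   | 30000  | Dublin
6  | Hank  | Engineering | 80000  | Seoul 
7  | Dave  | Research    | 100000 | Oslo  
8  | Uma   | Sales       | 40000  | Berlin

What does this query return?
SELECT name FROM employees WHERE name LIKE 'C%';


LIKE 'C%' matches names starting with 'C'
Matching: 1

1 rows:
Carol


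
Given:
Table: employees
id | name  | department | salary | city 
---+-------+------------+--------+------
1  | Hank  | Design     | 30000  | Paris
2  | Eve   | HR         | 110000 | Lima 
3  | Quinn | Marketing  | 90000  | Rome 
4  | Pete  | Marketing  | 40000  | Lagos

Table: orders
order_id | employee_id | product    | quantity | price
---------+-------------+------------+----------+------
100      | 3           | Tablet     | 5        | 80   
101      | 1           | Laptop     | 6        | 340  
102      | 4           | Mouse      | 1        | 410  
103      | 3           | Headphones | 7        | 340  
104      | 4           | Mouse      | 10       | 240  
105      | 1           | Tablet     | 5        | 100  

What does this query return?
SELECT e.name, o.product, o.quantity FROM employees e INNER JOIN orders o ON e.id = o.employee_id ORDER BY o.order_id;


Joining employees.id = orders.employee_id:
  employee Quinn (id=3) -> order Tablet
  employee Hank (id=1) -> order Laptop
  employee Pete (id=4) -> order Mouse
  employee Quinn (id=3) -> order Headphones
  employee Pete (id=4) -> order Mouse
  employee Hank (id=1) -> order Tablet


6 rows:
Quinn, Tablet, 5
Hank, Laptop, 6
Pete, Mouse, 1
Quinn, Headphones, 7
Pete, Mouse, 10
Hank, Tablet, 5


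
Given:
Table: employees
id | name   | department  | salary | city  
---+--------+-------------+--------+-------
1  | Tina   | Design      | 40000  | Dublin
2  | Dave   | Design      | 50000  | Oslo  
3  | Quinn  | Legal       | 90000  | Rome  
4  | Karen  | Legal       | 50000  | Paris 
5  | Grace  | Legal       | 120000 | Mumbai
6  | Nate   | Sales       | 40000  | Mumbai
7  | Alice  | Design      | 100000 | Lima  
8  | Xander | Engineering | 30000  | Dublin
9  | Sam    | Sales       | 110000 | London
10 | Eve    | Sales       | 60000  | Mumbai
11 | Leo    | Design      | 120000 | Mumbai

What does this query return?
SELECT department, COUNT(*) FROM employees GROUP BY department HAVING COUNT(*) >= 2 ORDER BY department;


Groups with count >= 2:
  Design: 4 -> PASS
  Legal: 3 -> PASS
  Sales: 3 -> PASS
  Engineering: 1 -> filtered out


3 groups:
Design, 4
Legal, 3
Sales, 3


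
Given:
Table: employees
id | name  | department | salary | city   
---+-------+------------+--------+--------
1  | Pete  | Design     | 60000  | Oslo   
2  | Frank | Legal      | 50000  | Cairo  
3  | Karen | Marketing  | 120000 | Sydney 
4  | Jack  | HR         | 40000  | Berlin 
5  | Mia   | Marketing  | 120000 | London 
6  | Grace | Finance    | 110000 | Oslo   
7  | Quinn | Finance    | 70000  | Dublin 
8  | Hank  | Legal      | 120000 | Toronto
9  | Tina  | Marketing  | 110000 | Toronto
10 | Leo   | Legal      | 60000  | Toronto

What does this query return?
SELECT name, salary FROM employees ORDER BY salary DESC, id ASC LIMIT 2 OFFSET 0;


Sort by salary DESC (id ASC tiebreak), then skip 0 and take 2
Rows 1 through 2

2 rows:
Karen, 120000
Mia, 120000


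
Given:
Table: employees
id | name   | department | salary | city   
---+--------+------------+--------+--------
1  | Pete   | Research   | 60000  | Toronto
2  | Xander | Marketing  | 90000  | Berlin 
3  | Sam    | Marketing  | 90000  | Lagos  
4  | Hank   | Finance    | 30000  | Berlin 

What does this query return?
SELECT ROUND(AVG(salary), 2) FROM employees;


SUM(salary) = 270000
COUNT = 4
ROUND(AVG, 2) = ROUND(270000 / 4, 2) = 67500.0

67500.0


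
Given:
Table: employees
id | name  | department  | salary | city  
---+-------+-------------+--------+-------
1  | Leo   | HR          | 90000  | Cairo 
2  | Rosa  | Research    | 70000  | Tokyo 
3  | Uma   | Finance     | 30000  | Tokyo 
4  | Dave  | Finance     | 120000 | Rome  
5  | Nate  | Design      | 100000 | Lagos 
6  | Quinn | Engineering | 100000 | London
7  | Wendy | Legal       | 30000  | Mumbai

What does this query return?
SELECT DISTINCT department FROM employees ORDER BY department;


All 'department' values (row order): HR, Research, Finance, Finance, Design, Engineering, Legal
Removing duplicates leaves 6 unique value(s).

6 values:
Design
Engineering
Finance
HR
Legal
Research


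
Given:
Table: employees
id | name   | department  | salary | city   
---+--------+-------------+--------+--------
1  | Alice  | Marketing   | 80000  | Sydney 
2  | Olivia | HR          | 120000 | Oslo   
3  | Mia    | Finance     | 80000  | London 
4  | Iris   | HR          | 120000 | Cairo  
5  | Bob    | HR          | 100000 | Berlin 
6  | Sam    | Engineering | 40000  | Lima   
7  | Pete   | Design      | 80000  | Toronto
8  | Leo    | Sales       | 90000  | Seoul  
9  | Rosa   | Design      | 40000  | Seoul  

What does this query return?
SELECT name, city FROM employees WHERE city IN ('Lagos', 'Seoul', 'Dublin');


Filtering: city IN ('Lagos', 'Seoul', 'Dublin')
Matching: 2 rows

2 rows:
Leo, Seoul
Rosa, Seoul


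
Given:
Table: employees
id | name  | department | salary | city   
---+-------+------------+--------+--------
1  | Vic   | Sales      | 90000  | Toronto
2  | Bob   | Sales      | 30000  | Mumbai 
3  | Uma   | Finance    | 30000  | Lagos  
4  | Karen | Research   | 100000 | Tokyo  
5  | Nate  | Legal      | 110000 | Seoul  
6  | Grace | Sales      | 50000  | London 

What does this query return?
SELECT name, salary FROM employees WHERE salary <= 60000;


Filtering: salary <= 60000
Matching: 3 rows

3 rows:
Bob, 30000
Uma, 30000
Grace, 50000


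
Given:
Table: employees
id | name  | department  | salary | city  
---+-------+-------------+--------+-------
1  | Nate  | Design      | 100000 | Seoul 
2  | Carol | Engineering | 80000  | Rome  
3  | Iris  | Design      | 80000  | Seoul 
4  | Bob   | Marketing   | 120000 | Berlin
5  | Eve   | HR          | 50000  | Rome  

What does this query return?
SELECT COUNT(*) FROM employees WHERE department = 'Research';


Counting rows where department = 'Research'


0


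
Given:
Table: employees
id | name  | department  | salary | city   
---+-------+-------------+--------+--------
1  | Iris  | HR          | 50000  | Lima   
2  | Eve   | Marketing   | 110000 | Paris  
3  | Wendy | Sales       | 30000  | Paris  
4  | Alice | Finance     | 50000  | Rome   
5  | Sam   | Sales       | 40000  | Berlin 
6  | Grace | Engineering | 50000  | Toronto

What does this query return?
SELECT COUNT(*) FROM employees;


COUNT(*) counts all rows

6


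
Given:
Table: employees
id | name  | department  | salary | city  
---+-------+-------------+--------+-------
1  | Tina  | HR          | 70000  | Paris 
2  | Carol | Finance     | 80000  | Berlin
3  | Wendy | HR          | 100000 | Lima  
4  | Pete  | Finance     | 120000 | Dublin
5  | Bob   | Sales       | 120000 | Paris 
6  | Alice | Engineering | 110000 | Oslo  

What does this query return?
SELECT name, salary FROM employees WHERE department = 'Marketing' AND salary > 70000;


Filtering: department = 'Marketing' AND salary > 70000
Matching: 0 rows

Empty result set (0 rows)


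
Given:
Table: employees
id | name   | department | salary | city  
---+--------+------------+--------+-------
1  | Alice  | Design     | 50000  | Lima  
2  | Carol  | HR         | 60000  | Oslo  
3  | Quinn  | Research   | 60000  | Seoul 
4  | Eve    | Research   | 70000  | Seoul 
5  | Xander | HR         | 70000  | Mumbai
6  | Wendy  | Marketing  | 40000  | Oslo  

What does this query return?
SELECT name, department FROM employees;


Projecting columns: name, department

6 rows:
Alice, Design
Carol, HR
Quinn, Research
Eve, Research
Xander, HR
Wendy, Marketing


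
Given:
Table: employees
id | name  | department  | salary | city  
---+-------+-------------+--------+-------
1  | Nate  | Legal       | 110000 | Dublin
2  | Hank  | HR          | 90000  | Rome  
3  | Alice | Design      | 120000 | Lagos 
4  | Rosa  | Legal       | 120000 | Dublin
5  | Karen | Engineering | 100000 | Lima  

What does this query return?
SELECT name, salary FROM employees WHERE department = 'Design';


Filtering: department = 'Design'
Matching rows: 1

1 rows:
Alice, 120000


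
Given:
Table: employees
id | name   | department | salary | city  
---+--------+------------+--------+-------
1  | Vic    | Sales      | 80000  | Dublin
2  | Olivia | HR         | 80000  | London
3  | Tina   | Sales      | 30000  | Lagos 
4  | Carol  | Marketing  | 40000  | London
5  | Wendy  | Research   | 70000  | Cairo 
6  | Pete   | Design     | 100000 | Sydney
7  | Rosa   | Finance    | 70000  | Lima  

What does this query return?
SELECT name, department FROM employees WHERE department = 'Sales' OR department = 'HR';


Filtering: department = 'Sales' OR 'HR'
Matching: 3 rows

3 rows:
Vic, Sales
Olivia, HR
Tina, Sales


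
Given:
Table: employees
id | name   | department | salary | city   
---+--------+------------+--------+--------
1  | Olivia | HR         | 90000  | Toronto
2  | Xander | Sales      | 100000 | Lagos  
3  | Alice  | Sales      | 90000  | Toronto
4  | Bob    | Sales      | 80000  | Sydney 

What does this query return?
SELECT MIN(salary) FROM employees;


Salaries: 90000, 100000, 90000, 80000
MIN = 80000

80000


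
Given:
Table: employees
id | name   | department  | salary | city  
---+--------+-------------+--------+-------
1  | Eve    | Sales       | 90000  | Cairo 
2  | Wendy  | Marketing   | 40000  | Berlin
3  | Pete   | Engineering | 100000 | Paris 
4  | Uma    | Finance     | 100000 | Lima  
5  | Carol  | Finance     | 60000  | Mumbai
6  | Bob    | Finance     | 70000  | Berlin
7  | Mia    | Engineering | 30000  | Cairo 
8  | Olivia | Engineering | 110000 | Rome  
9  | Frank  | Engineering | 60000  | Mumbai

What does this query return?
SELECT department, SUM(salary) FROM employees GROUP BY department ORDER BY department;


Summing salary within each department:
  Engineering: 100000 + 30000 + 110000 + 60000 = 300000
  Finance: 100000 + 60000 + 70000 = 230000
  Marketing: 40000 = 40000
  Sales: 90000 = 90000


4 groups:
Engineering, 300000
Finance, 230000
Marketing, 40000
Sales, 90000


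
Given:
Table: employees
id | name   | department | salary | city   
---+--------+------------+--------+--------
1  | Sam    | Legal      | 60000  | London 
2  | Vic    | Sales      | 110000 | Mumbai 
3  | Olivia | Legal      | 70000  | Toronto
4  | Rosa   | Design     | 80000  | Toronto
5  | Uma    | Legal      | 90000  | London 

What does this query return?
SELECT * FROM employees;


SELECT * returns all 5 rows with all columns

5 rows:
1, Sam, Legal, 60000, London
2, Vic, Sales, 110000, Mumbai
3, Olivia, Legal, 70000, Toronto
4, Rosa, Design, 80000, Toronto
5, Uma, Legal, 90000, London


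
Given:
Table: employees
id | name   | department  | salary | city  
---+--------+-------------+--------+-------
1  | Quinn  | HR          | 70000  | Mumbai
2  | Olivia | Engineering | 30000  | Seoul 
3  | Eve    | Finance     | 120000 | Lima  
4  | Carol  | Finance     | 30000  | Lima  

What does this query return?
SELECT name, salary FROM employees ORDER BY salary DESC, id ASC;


Sorting by salary DESC, then id ASC for ties

4 rows:
Eve, 120000
Quinn, 70000
Olivia, 30000
Carol, 30000


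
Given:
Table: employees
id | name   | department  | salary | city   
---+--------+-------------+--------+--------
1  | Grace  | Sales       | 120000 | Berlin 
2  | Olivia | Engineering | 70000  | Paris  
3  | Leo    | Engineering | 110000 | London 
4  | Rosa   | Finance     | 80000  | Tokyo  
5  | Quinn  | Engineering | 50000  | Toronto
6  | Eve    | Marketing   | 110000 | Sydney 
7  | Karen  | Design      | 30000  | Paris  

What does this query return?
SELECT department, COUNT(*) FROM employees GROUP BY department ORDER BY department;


Assigning each row to its department group:
  Grace -> Sales
  Olivia -> Engineering
  Leo -> Engineering
  Rosa -> Finance
  Quinn -> Engineering
  Eve -> Marketing
  Karen -> Design


5 groups:
Design, 1
Engineering, 3
Finance, 1
Marketing, 1
Sales, 1


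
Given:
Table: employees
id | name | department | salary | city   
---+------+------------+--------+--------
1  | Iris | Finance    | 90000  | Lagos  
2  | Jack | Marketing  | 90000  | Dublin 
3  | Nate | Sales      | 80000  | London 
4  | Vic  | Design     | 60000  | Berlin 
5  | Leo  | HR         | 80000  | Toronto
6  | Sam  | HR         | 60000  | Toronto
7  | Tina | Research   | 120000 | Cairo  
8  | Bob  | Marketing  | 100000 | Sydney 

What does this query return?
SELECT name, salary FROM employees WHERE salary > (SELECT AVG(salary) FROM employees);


Subquery: AVG(salary) = 85000.0
Filtering: salary > 85000.0
  Iris (90000) -> MATCH
  Jack (90000) -> MATCH
  Tina (120000) -> MATCH
  Bob (100000) -> MATCH


4 rows:
Iris, 90000
Jack, 90000
Tina, 120000
Bob, 100000


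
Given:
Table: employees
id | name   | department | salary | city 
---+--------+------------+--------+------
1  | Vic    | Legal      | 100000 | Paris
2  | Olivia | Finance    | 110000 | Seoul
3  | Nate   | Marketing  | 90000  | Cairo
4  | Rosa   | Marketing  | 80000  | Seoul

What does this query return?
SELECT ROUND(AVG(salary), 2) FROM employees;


SUM(salary) = 380000
COUNT = 4
ROUND(AVG, 2) = ROUND(380000 / 4, 2) = 95000.0

95000.0


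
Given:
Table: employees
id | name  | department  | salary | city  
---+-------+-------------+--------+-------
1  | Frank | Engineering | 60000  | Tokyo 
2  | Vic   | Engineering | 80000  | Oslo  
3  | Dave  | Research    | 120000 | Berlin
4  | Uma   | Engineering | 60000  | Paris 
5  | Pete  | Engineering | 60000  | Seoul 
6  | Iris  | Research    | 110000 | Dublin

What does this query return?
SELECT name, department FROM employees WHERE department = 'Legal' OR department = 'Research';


Filtering: department = 'Legal' OR 'Research'
Matching: 2 rows

2 rows:
Dave, Research
Iris, Research


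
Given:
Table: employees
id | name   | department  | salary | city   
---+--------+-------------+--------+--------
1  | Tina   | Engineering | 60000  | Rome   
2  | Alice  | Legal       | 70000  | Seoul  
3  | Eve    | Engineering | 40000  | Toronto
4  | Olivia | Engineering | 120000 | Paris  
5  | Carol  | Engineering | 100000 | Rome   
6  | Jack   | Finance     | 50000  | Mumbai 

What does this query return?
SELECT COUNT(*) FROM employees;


COUNT(*) counts all rows

6


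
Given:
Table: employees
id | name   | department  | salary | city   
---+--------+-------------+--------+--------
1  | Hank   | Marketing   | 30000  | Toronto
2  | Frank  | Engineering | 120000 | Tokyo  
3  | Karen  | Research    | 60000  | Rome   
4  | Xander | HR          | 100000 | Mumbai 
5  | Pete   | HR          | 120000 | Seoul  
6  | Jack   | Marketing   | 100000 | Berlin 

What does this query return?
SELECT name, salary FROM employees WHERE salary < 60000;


Filtering: salary < 60000
Matching: 1 rows

1 rows:
Hank, 30000


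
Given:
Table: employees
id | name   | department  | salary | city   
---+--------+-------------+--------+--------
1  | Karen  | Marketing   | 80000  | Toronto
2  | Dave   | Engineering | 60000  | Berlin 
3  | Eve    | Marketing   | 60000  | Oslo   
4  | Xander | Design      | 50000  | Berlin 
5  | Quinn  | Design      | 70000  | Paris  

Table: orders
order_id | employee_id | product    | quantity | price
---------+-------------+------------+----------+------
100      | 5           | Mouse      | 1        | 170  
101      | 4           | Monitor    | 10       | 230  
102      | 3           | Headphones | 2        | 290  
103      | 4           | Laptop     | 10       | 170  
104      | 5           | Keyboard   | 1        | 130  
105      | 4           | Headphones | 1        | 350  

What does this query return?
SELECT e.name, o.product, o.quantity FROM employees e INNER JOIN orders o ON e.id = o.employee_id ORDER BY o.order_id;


Joining employees.id = orders.employee_id:
  employee Quinn (id=5) -> order Mouse
  employee Xander (id=4) -> order Monitor
  employee Eve (id=3) -> order Headphones
  employee Xander (id=4) -> order Laptop
  employee Quinn (id=5) -> order Keyboard
  employee Xander (id=4) -> order Headphones


6 rows:
Quinn, Mouse, 1
Xander, Monitor, 10
Eve, Headphones, 2
Xander, Laptop, 10
Quinn, Keyboard, 1
Xander, Headphones, 1


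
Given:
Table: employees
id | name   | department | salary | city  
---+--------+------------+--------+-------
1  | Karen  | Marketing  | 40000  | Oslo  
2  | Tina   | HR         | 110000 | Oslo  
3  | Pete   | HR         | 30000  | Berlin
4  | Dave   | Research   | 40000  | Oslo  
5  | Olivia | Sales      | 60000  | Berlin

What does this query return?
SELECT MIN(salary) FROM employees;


Salaries: 40000, 110000, 30000, 40000, 60000
MIN = 30000

30000


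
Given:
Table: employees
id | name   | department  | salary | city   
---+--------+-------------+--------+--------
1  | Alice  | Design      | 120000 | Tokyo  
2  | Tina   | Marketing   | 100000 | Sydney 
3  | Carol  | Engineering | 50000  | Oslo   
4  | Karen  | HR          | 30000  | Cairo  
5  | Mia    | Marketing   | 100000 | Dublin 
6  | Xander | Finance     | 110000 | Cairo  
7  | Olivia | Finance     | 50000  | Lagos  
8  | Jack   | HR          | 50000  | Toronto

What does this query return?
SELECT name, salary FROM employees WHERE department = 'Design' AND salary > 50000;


Filtering: department = 'Design' AND salary > 50000
Matching: 1 rows

1 rows:
Alice, 120000


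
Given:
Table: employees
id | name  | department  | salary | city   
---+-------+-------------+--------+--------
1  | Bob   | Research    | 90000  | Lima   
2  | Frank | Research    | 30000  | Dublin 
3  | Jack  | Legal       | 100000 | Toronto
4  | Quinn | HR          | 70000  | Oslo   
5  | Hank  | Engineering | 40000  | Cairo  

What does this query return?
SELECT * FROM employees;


SELECT * returns all 5 rows with all columns

5 rows:
1, Bob, Research, 90000, Lima
2, Frank, Research, 30000, Dublin
3, Jack, Legal, 100000, Toronto
4, Quinn, HR, 70000, Oslo
5, Hank, Engineering, 40000, Cairo


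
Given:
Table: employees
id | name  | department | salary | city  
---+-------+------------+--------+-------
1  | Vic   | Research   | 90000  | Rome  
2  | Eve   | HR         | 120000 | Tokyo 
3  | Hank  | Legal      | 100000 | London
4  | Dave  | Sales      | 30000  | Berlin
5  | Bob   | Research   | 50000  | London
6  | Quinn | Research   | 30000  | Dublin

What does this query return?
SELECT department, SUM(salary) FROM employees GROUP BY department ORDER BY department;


Summing salary within each department:
  HR: 120000 = 120000
  Legal: 100000 = 100000
  Research: 90000 + 50000 + 30000 = 170000
  Sales: 30000 = 30000


4 groups:
HR, 120000
Legal, 100000
Research, 170000
Sales, 30000
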